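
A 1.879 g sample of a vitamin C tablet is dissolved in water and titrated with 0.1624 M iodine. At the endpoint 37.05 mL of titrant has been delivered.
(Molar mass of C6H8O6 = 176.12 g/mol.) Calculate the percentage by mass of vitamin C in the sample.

C6H8O6 + I2 → C6H6O6 + 2 HI
n(I2) = 0.03705 L × 0.1624 mol/L = 6.017 × 10^-3 mol
n(C6H8O6) = 6.017 × 10^-3 mol (1:1 ratio)
mass of C6H8O6 = 6.017 × 10^-3 × 176.12 g/mol = 1.060 g
% C6H8O6 = 1.060 / 1.879 × 100 = 56.40 %

56.40 %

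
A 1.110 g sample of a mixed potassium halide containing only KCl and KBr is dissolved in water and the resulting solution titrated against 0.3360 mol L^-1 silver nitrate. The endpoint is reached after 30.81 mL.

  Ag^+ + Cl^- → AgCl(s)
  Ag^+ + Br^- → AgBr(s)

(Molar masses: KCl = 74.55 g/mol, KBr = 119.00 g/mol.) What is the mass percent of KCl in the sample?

n(AgNO3) = 0.03081 × 0.3360 = 0.01035 mol
Let x = n(KCl), y = n(KBr).
Titrant: 1x + 1y = 0.01035;  mass: 74.55x + 119.00y = 1.110
Solving, x = 2.743 × 10^-3 mol, y = 7.610 × 10^-3 mol
mass of KCl = 2.743 × 10^-3 × 74.55 = 0.2045 g
% KCl = 0.2045 / 1.110 × 100 = 18.42 %

18.42 %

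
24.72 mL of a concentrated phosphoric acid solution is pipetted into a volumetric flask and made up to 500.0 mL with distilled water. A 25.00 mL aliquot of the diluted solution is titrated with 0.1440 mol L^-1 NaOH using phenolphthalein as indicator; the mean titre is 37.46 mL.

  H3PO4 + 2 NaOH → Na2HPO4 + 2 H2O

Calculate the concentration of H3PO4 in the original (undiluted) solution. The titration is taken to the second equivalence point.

2.182 mol/L

n(NaOH) = 0.03746 × 0.1440 = 5.394 × 10^-3 mol
From the 1:2 ratio, n(H3PO4) in the aliquot = 1/2 × 5.394 × 10^-3 = 2.697 × 10^-3 mol
[H3PO4]_dilute = 2.697 × 10^-3 / 0.02500 = 0.1079 mol/L
Dilution factor = 500.0 / 24.72 = 20.23
[H3PO4]_stock = 0.1079 × 20.23 = 2.182 mol/L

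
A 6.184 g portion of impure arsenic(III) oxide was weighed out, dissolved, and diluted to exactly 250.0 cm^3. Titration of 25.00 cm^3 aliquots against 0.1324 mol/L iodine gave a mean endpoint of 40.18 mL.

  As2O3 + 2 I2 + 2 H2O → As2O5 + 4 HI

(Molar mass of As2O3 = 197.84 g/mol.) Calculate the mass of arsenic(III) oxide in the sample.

5.262 g

n(I2) per titration = 0.04018 × 0.1324 = 5.320 × 10^-3 mol
From the 1:2 ratio, n(As2O3) in each aliquot = 1/2 × 5.320 × 10^-3 = 2.660 × 10^-3 mol
n(As2O3) in the whole flask = 2.660 × 10^-3 × 250.0/25.00 = 0.02660 mol
mass of As2O3 = 0.02660 × 197.84 = 5.262 g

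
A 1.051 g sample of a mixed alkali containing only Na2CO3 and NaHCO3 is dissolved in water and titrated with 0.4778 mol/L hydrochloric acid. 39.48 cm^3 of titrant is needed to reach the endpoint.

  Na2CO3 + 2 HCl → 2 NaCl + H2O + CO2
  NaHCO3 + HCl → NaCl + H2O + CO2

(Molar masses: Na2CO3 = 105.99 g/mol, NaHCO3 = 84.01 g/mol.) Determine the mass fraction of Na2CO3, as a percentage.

n(HCl) = 0.03948 × 0.4778 = 0.01886 mol
Let x = n(Na2CO3), y = n(NaHCO3).
Titrant: 2x + 1y = 0.01886;  mass: 105.99x + 84.01y = 1.051
Solving, x = 8.604 × 10^-3 mol, y = 1.655 × 10^-3 mol
mass of Na2CO3 = 8.604 × 10^-3 × 105.99 = 0.9120 g
% Na2CO3 = 0.9120 / 1.051 × 100 = 86.77 %

86.77 %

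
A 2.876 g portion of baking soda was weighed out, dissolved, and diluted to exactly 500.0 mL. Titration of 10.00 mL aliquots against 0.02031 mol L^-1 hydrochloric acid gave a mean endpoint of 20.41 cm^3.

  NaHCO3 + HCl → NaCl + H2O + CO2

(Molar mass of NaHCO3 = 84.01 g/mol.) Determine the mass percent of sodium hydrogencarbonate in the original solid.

60.54 %

n(HCl) per titration = 0.02041 × 0.02031 = 4.145 × 10^-4 mol
n(NaHCO3) in each aliquot = 4.145 × 10^-4 mol (1:1 ratio)
n(NaHCO3) in the whole flask = 4.145 × 10^-4 × 500.0/10.00 = 0.02073 mol
mass of NaHCO3 = 0.02073 × 84.01 = 1.741 g
% NaHCO3 = 1.741 / 2.876 × 100 = 60.54 %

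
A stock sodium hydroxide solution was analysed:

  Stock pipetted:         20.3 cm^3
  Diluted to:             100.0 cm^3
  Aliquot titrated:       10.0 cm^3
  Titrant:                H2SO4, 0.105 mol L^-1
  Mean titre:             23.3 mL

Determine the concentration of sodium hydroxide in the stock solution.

2.41 mol/L

2 NaOH + H2SO4 → Na2SO4 + 2 H2O
n(H2SO4) = 0.0233 × 0.105 = 2.45 × 10^-3 mol
From the 2:1 ratio, n(NaOH) in the aliquot = 2/1 × 2.45 × 10^-3 = 4.89 × 10^-3 mol
[NaOH]_dilute = 4.89 × 10^-3 / 0.0100 = 0.489 mol/L
Dilution factor = 100.0 / 20.3 = 4.926
[NaOH]_stock = 0.489 × 4.926 = 2.41 mol/L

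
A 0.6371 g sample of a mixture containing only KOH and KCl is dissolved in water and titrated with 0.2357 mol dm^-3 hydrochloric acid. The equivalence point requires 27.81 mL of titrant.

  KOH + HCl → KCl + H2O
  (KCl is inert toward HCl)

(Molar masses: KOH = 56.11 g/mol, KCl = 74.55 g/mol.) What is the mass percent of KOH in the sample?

n(HCl) = 0.02781 × 0.2357 = 6.555 × 10^-3 mol
Let x = n(KOH), y = n(KCl).
Titrant: 1x = 6.555 × 10^-3;  mass: 56.11x + 74.55y = 0.6371
Solving, x = 6.555 × 10^-3 mol, y = 3.612 × 10^-3 mol
mass of KOH = 6.555 × 10^-3 × 56.11 = 0.3678 g
% KOH = 0.3678 / 0.6371 × 100 = 57.73 %

57.73 %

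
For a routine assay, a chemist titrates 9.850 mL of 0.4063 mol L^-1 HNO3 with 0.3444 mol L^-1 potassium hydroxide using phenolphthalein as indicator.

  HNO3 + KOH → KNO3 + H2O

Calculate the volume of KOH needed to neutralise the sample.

n(HNO3) = 0.009850 L × 0.4063 mol/L = 4.002 × 10^-3 mol
n(KOH) = 4.002 × 10^-3 mol (1:1 stoichiometry)
V(KOH) = 4.002 × 10^-3 mol / 0.3444 mol/L = 0.01162 L = 11.62 mL

11.62 mL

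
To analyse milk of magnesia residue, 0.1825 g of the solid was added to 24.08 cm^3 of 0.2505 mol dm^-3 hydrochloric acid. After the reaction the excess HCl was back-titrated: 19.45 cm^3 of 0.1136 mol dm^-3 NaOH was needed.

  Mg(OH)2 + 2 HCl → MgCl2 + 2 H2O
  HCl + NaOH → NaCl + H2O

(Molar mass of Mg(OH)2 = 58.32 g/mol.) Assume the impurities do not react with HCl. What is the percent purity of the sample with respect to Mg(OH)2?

61.08 %

n(HCl) added = 0.02408 × 0.2505 = 6.032 × 10^-3 mol
n(NaOH) used in back-titration = 0.01945 × 0.1136 = 2.210 × 10^-3 mol
n(HCl) left over = 2.210 × 10^-3 mol (1:1 ratio)
n(HCl) consumed by analyte = 6.032 × 10^-3 − 2.210 × 10^-3 = 3.823 × 10^-3 mol
From the 1:2 ratio, n(Mg(OH)2) = 1/2 × 3.823 × 10^-3 = 1.911 × 10^-3 mol
mass of Mg(OH)2 = 1.911 × 10^-3 × 58.32 = 0.1115 g
% Mg(OH)2 = 0.1115 / 0.1825 × 100 = 61.08 %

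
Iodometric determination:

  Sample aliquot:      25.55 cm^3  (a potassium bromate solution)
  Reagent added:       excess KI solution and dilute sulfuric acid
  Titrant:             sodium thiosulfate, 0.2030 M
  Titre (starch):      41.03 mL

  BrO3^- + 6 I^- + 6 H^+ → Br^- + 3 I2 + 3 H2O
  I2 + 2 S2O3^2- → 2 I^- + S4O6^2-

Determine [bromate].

0.05433 M

n(S2O3^2-) = 0.04103 × 0.2030 = 8.329 × 10^-3 mol
n(I2) = n(S2O3^2-)/2 = 4.165 × 10^-3 mol
From the 1:3 ratio, n(BrO3^-) in the aliquot = 1/3 × 4.165 × 10^-3 = 1.388 × 10^-3 mol
[BrO3^-] = 1.388 × 10^-3 / 0.02555 = 0.05433 mol/L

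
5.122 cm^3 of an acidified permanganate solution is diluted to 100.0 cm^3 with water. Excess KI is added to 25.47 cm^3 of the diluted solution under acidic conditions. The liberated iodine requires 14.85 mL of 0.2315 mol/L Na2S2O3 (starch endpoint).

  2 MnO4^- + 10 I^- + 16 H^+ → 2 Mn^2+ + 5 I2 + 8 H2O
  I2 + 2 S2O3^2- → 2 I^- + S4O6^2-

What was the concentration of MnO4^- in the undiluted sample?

n(S2O3^2-) = 0.01485 × 0.2315 = 3.438 × 10^-3 mol
n(I2) = n(S2O3^2-)/2 = 1.719 × 10^-3 mol
From the 2:5 ratio, n(MnO4^-) in the aliquot = 2/5 × 1.719 × 10^-3 = 6.876 × 10^-4 mol
[MnO4^-]_dilute = 6.876 × 10^-4 / 0.02547 = 0.02699 mol/L
[MnO4^-]_original = 0.02699 × 100.0/5.122 = 0.5270 mol/L

0.5270 mol/L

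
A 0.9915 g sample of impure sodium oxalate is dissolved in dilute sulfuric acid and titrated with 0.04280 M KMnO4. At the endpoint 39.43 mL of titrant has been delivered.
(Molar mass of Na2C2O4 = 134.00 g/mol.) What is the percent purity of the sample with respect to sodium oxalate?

2 MnO4^- + 5 C2O4^2- + 16 H^+ → 2 Mn^2+ + 10 CO2 + 8 H2O
n(KMnO4) = 0.03943 L × 0.04280 mol/L = 1.688 × 10^-3 mol
From the 5:2 ratio, n(Na2C2O4) = 5/2 × 1.688 × 10^-3 = 4.219 × 10^-3 mol
mass of Na2C2O4 = 4.219 × 10^-3 × 134.00 g/mol = 0.5653 g
% Na2C2O4 = 0.5653 / 0.9915 × 100 = 57.02 %

57.02 %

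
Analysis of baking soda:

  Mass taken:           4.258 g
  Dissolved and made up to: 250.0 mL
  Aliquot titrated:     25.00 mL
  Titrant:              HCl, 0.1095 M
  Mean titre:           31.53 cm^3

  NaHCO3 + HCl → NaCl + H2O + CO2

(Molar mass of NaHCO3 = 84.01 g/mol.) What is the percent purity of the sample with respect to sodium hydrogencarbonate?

n(HCl) per titration = 0.03153 × 0.1095 = 3.453 × 10^-3 mol
n(NaHCO3) in each aliquot = 3.453 × 10^-3 mol (1:1 ratio)
n(NaHCO3) in the whole flask = 3.453 × 10^-3 × 250.0/25.00 = 0.03453 mol
mass of NaHCO3 = 0.03453 × 84.01 = 2.900 g
% NaHCO3 = 2.900 / 4.258 × 100 = 68.12 %

68.12 %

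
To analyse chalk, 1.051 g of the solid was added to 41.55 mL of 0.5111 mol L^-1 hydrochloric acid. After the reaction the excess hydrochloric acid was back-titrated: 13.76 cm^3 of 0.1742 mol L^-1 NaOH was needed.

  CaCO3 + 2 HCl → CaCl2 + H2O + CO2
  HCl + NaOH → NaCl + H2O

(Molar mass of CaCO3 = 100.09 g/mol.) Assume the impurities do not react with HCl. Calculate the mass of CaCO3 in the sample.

0.9428 g

n(HCl) added = 0.04155 × 0.5111 = 0.02124 mol
n(NaOH) used in back-titration = 0.01376 × 0.1742 = 2.397 × 10^-3 mol
n(HCl) left over = 2.397 × 10^-3 mol (1:1 ratio)
n(HCl) consumed by analyte = 0.02124 − 2.397 × 10^-3 = 0.01884 mol
From the 1:2 ratio, n(CaCO3) = 1/2 × 0.01884 = 9.420 × 10^-3 mol
mass of CaCO3 = 9.420 × 10^-3 × 100.09 = 0.9428 g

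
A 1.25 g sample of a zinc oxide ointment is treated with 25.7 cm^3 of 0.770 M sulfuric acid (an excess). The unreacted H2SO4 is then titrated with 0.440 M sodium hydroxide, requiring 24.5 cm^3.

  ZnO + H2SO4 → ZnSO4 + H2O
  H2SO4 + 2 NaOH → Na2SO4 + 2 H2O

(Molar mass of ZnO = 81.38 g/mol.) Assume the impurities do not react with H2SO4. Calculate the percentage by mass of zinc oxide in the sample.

n(H2SO4) added = 0.0257 × 0.770 = 0.0198 mol
n(NaOH) used in back-titration = 0.0245 × 0.440 = 0.0108 mol
From the 1:2 ratio, n(H2SO4) left over = 1/2 × 0.0108 = 5.39 × 10^-3 mol
n(H2SO4) consumed by analyte = 0.0198 − 5.39 × 10^-3 = 0.0144 mol
n(ZnO) = 0.0144 mol (1:1 ratio)
mass of ZnO = 0.0144 × 81.38 = 1.17 g
% ZnO = 1.17 / 1.25 × 100 = 93.7 %

93.7 %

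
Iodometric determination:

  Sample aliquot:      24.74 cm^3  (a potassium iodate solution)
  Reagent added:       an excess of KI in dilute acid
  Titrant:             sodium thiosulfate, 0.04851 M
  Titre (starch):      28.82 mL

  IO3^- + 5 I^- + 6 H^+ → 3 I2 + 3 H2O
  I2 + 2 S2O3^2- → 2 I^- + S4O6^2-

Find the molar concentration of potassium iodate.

0.009418 M

n(S2O3^2-) = 0.02882 × 0.04851 = 1.398 × 10^-3 mol
n(I2) = n(S2O3^2-)/2 = 6.990 × 10^-4 mol
From the 1:3 ratio, n(IO3^-) in the aliquot = 1/3 × 6.990 × 10^-4 = 2.330 × 10^-4 mol
[IO3^-] = 2.330 × 10^-4 / 0.02474 = 0.009418 mol/L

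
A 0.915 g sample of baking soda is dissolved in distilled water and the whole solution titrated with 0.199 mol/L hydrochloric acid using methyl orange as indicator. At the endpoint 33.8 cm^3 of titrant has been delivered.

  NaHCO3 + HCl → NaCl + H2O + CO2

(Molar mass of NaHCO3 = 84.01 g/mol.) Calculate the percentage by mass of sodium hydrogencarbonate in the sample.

n(HCl) = 0.0338 L × 0.199 mol/L = 6.73 × 10^-3 mol
n(NaHCO3) = 6.73 × 10^-3 mol (1:1 ratio)
mass of NaHCO3 = 6.73 × 10^-3 × 84.01 g/mol = 0.565 g
% NaHCO3 = 0.565 / 0.915 × 100 = 61.8 %

61.8 %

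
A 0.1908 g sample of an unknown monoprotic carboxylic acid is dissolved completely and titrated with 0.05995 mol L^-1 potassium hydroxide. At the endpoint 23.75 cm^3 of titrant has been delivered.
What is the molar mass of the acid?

n(KOH) = 0.02375 L × 0.05995 mol/L = 1.424 × 10^-3 mol
n(HA) = 1.424 × 10^-3 mol (1:1 ratio)
M = m / n = 0.1908 g / 1.424 × 10^-3 mol = 134.0 g/mol

134.0 g/mol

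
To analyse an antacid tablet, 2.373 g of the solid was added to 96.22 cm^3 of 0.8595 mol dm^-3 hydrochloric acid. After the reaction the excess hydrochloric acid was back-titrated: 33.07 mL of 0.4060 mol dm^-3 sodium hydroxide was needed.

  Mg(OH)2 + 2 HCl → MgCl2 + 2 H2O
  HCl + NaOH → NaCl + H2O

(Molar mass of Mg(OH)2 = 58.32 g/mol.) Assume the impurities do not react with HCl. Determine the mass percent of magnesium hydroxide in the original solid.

n(HCl) added = 0.09622 × 0.8595 = 0.08270 mol
n(NaOH) used in back-titration = 0.03307 × 0.4060 = 0.01343 mol
n(HCl) left over = 0.01343 mol (1:1 ratio)
n(HCl) consumed by analyte = 0.08270 − 0.01343 = 0.06927 mol
From the 1:2 ratio, n(Mg(OH)2) = 1/2 × 0.06927 = 0.03464 mol
mass of Mg(OH)2 = 0.03464 × 58.32 = 2.020 g
% Mg(OH)2 = 2.020 / 2.373 × 100 = 85.13 %

85.13 %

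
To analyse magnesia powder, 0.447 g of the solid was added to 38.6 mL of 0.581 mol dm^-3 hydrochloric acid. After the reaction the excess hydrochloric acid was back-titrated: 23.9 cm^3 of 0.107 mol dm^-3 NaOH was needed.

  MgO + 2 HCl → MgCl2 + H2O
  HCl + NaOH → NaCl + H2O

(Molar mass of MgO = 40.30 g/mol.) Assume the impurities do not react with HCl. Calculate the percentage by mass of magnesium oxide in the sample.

n(HCl) added = 0.0386 × 0.581 = 0.0224 mol
n(NaOH) used in back-titration = 0.0239 × 0.107 = 2.56 × 10^-3 mol
n(HCl) left over = 2.56 × 10^-3 mol (1:1 ratio)
n(HCl) consumed by analyte = 0.0224 − 2.56 × 10^-3 = 0.0199 mol
From the 1:2 ratio, n(MgO) = 1/2 × 0.0199 = 9.93 × 10^-3 mol
mass of MgO = 9.93 × 10^-3 × 40.30 = 0.400 g
% MgO = 0.400 / 0.447 × 100 = 89.6 %

89.6 %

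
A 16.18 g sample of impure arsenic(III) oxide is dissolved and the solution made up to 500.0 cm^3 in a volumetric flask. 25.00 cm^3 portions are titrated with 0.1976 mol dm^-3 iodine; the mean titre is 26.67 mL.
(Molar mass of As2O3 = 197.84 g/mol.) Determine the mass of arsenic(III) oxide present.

10.43 g

As2O3 + 2 I2 + 2 H2O → As2O5 + 4 HI
n(I2) per titration = 0.02667 × 0.1976 = 5.270 × 10^-3 mol
From the 1:2 ratio, n(As2O3) in each aliquot = 1/2 × 5.270 × 10^-3 = 2.635 × 10^-3 mol
n(As2O3) in the whole flask = 2.635 × 10^-3 × 500.0/25.00 = 0.05270 mol
mass of As2O3 = 0.05270 × 197.84 = 10.43 g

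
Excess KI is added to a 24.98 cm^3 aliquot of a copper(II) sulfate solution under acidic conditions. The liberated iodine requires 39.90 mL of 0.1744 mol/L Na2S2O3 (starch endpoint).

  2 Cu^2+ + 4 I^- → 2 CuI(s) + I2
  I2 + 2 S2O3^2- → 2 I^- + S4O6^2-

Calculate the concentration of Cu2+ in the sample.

n(S2O3^2-) = 0.03990 × 0.1744 = 6.959 × 10^-3 mol
n(I2) = n(S2O3^2-)/2 = 3.479 × 10^-3 mol
From the 2:1 ratio, n(Cu2+) in the aliquot = 2/1 × 3.479 × 10^-3 = 6.959 × 10^-3 mol
[Cu2+] = 6.959 × 10^-3 / 0.02498 = 0.2786 mol/L

0.2786 mol/L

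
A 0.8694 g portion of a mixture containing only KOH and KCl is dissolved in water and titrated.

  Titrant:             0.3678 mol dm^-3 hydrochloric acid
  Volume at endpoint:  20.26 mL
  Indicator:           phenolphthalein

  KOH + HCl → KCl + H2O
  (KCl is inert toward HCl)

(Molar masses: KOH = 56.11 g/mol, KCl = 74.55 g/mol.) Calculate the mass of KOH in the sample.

0.4181 g

n(HCl) = 0.02026 × 0.3678 = 7.452 × 10^-3 mol
Let x = n(KOH), y = n(KCl).
Titrant: 1x = 7.452 × 10^-3;  mass: 56.11x + 74.55y = 0.8694
Solving, x = 7.452 × 10^-3 mol, y = 6.054 × 10^-3 mol
mass of KOH = 7.452 × 10^-3 × 56.11 = 0.4181 g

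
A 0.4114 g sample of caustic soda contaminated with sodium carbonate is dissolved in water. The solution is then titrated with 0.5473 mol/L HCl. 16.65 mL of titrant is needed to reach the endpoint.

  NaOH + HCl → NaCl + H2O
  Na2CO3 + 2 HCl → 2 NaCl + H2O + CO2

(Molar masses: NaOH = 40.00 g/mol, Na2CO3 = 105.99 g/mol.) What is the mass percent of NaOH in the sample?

n(HCl) = 0.01665 × 0.5473 = 9.113 × 10^-3 mol
Let x = n(NaOH), y = n(Na2CO3).
Titrant: 1x + 2y = 9.113 × 10^-3;  mass: 40.00x + 105.99y = 0.4114
Solving, x = 5.504 × 10^-3 mol, y = 1.804 × 10^-3 mol
mass of NaOH = 5.504 × 10^-3 × 40.00 = 0.2201 g
% NaOH = 0.2201 / 0.4114 × 100 = 53.51 %

53.51 %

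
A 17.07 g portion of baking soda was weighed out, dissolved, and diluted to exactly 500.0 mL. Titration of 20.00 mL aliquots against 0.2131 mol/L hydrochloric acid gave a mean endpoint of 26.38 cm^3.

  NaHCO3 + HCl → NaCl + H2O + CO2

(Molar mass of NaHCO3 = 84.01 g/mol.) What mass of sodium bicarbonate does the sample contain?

11.81 g

n(HCl) per titration = 0.02638 × 0.2131 = 5.622 × 10^-3 mol
n(NaHCO3) in each aliquot = 5.622 × 10^-3 mol (1:1 ratio)
n(NaHCO3) in the whole flask = 5.622 × 10^-3 × 500.0/20.00 = 0.1405 mol
mass of NaHCO3 = 0.1405 × 84.01 = 11.81 g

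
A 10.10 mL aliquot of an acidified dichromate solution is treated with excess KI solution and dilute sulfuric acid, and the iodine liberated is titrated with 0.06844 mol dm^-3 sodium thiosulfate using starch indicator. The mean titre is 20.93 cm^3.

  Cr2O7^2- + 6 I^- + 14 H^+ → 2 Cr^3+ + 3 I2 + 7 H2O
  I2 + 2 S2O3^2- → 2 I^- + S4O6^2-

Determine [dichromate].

0.02364 mol/L

n(S2O3^2-) = 0.02093 × 0.06844 = 1.432 × 10^-3 mol
n(I2) = n(S2O3^2-)/2 = 7.162 × 10^-4 mol
From the 1:3 ratio, n(Cr2O7^2-) in the aliquot = 1/3 × 7.162 × 10^-4 = 2.387 × 10^-4 mol
[Cr2O7^2-] = 2.387 × 10^-4 / 0.01010 = 0.02364 mol/L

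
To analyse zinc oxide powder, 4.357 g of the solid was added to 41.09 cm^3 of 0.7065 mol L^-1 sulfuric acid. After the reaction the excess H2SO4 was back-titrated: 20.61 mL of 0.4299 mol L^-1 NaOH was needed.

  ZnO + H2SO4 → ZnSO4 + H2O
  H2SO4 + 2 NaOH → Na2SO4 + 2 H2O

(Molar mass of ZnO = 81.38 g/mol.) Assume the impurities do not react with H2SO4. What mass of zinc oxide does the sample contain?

n(H2SO4) added = 0.04109 × 0.7065 = 0.02903 mol
n(NaOH) used in back-titration = 0.02061 × 0.4299 = 8.860 × 10^-3 mol
From the 1:2 ratio, n(H2SO4) left over = 1/2 × 8.860 × 10^-3 = 4.430 × 10^-3 mol
n(H2SO4) consumed by analyte = 0.02903 − 4.430 × 10^-3 = 0.02460 mol
n(ZnO) = 0.02460 mol (1:1 ratio)
mass of ZnO = 0.02460 × 81.38 = 2.002 g

2.002 g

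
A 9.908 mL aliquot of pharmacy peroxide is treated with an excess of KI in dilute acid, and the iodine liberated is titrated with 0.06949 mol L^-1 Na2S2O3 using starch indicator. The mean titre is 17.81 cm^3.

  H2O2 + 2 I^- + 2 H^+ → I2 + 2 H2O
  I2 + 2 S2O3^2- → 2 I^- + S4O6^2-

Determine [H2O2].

0.06246 mol/L

n(S2O3^2-) = 0.01781 × 0.06949 = 1.238 × 10^-3 mol
n(I2) = n(S2O3^2-)/2 = 6.188 × 10^-4 mol
n(H2O2) in the aliquot = 6.188 × 10^-4 mol (1:1 ratio)
[H2O2] = 6.188 × 10^-4 / 0.009908 = 0.06246 mol/L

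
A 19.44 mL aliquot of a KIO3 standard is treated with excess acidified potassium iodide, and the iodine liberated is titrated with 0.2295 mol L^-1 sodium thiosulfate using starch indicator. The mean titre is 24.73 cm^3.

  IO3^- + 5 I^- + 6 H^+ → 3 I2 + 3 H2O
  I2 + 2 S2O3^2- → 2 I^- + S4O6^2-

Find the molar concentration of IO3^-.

n(S2O3^2-) = 0.02473 × 0.2295 = 5.676 × 10^-3 mol
n(I2) = n(S2O3^2-)/2 = 2.838 × 10^-3 mol
From the 1:3 ratio, n(IO3^-) in the aliquot = 1/3 × 2.838 × 10^-3 = 9.459 × 10^-4 mol
[IO3^-] = 9.459 × 10^-4 / 0.01944 = 0.04866 mol/L

0.04866 mol/L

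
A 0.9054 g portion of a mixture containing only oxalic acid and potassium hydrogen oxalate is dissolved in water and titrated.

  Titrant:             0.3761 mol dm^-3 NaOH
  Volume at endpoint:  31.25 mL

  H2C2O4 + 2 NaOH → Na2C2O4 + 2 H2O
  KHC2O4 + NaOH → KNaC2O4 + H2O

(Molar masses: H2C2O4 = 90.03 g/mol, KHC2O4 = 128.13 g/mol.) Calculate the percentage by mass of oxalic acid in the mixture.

35.92 %

n(NaOH) = 0.03125 × 0.3761 = 0.01175 mol
Let x = n(H2C2O4), y = n(KHC2O4).
Titrant: 2x + 1y = 0.01175;  mass: 90.03x + 128.13y = 0.9054
Solving, x = 3.613 × 10^-3 mol, y = 4.528 × 10^-3 mol
mass of H2C2O4 = 3.613 × 10^-3 × 90.03 = 0.3252 g
% H2C2O4 = 0.3252 / 0.9054 × 100 = 35.92 %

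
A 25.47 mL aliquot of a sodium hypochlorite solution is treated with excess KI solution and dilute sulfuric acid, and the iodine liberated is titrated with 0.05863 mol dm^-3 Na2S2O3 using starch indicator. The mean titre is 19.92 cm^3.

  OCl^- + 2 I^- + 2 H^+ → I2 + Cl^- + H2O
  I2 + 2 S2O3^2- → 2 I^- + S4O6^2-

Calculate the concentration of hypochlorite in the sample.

0.02293 mol/L

n(S2O3^2-) = 0.01992 × 0.05863 = 1.168 × 10^-3 mol
n(I2) = n(S2O3^2-)/2 = 5.840 × 10^-4 mol
n(OCl^-) in the aliquot = 5.840 × 10^-4 mol (1:1 ratio)
[OCl^-] = 5.840 × 10^-4 / 0.02547 = 0.02293 mol/L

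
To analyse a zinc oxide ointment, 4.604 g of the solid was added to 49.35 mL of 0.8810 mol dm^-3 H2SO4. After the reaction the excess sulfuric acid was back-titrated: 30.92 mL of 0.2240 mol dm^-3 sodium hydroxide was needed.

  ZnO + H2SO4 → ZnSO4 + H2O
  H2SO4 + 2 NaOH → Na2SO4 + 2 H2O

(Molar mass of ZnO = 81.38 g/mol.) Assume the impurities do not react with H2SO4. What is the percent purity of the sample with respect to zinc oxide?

70.73 %

n(H2SO4) added = 0.04935 × 0.8810 = 0.04348 mol
n(NaOH) used in back-titration = 0.03092 × 0.2240 = 6.926 × 10^-3 mol
From the 1:2 ratio, n(H2SO4) left over = 1/2 × 6.926 × 10^-3 = 3.463 × 10^-3 mol
n(H2SO4) consumed by analyte = 0.04348 − 3.463 × 10^-3 = 0.04001 mol
n(ZnO) = 0.04001 mol (1:1 ratio)
mass of ZnO = 0.04001 × 81.38 = 3.256 g
% ZnO = 3.256 / 4.604 × 100 = 70.73 %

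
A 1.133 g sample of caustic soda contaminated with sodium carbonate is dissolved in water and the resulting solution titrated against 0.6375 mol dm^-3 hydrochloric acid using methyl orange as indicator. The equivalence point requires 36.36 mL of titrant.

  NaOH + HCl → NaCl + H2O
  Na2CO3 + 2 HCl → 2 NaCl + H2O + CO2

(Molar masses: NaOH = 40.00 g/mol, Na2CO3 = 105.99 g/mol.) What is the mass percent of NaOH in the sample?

n(HCl) = 0.03636 × 0.6375 = 0.02318 mol
Let x = n(NaOH), y = n(Na2CO3).
Titrant: 1x + 2y = 0.02318;  mass: 40.00x + 105.99y = 1.133
Solving, x = 7.341 × 10^-3 mol, y = 7.919 × 10^-3 mol
mass of NaOH = 7.341 × 10^-3 × 40.00 = 0.2936 g
% NaOH = 0.2936 / 1.133 × 100 = 25.92 %

25.92 %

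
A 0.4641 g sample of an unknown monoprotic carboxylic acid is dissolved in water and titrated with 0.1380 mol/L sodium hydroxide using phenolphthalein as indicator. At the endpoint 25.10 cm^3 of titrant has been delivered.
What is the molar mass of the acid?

n(NaOH) = 0.02510 L × 0.1380 mol/L = 3.464 × 10^-3 mol
n(HA) = 3.464 × 10^-3 mol (1:1 ratio)
M = m / n = 0.4641 g / 3.464 × 10^-3 mol = 134.0 g/mol

134.0 g/mol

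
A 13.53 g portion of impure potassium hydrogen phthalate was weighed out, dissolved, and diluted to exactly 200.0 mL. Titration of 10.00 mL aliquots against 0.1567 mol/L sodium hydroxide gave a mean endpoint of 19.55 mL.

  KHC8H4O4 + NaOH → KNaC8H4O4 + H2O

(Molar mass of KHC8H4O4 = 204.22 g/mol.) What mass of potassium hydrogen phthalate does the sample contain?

n(NaOH) per titration = 0.01955 × 0.1567 = 3.063 × 10^-3 mol
n(KHC8H4O4) in each aliquot = 3.063 × 10^-3 mol (1:1 ratio)
n(KHC8H4O4) in the whole flask = 3.063 × 10^-3 × 200.0/10.00 = 0.06127 mol
mass of KHC8H4O4 = 0.06127 × 204.22 = 12.51 g

12.51 g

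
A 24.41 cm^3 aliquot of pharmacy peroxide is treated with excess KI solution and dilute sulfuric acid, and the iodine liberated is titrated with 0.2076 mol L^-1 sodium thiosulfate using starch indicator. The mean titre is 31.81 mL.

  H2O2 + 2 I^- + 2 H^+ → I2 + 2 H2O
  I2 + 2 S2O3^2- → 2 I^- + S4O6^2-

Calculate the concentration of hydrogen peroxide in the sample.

n(S2O3^2-) = 0.03181 × 0.2076 = 6.604 × 10^-3 mol
n(I2) = n(S2O3^2-)/2 = 3.302 × 10^-3 mol
n(H2O2) in the aliquot = 3.302 × 10^-3 mol (1:1 ratio)
[H2O2] = 3.302 × 10^-3 / 0.02441 = 0.1353 mol/L

0.1353 mol/L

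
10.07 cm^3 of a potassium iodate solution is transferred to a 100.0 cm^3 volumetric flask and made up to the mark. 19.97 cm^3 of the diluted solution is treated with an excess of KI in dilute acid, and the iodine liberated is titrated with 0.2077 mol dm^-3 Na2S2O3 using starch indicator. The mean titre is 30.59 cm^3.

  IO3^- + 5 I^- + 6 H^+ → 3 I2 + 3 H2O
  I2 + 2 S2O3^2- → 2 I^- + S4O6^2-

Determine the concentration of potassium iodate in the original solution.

n(S2O3^2-) = 0.03059 × 0.2077 = 6.354 × 10^-3 mol
n(I2) = n(S2O3^2-)/2 = 3.177 × 10^-3 mol
From the 1:3 ratio, n(IO3^-) in the aliquot = 1/3 × 3.177 × 10^-3 = 1.059 × 10^-3 mol
[IO3^-]_dilute = 1.059 × 10^-3 / 0.01997 = 0.05303 mol/L
[IO3^-]_original = 0.05303 × 100.0/10.07 = 0.5266 mol/L

0.5266 mol/L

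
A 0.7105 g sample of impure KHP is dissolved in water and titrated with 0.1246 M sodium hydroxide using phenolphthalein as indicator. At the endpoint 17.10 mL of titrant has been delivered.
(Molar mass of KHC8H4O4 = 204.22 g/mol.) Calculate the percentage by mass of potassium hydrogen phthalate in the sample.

61.24 %

KHC8H4O4 + NaOH → KNaC8H4O4 + H2O
n(NaOH) = 0.01710 L × 0.1246 mol/L = 2.131 × 10^-3 mol
n(KHC8H4O4) = 2.131 × 10^-3 mol (1:1 ratio)
mass of KHC8H4O4 = 2.131 × 10^-3 × 204.22 g/mol = 0.4351 g
% KHC8H4O4 = 0.4351 / 0.7105 × 100 = 61.24 %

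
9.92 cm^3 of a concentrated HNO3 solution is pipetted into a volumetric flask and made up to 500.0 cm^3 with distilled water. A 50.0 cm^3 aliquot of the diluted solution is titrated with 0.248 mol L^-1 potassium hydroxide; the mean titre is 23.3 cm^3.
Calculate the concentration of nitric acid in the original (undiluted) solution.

HNO3 + KOH → KNO3 + H2O
n(KOH) = 0.0233 × 0.248 = 5.78 × 10^-3 mol
n(HNO3) in the aliquot = 5.78 × 10^-3 mol (1:1 ratio)
[HNO3]_dilute = 5.78 × 10^-3 / 0.0500 = 0.116 mol/L
Dilution factor = 500.0 / 9.92 = 50.40
[HNO3]_stock = 0.116 × 50.40 = 5.83 mol/L

5.83 mol/L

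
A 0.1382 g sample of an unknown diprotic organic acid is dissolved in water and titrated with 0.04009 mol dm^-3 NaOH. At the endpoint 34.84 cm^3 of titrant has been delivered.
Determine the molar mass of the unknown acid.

n(NaOH) = 0.03484 L × 0.04009 mol/L = 1.397 × 10^-3 mol
From the 1:2 ratio, n(H2A) = 1/2 × 1.397 × 10^-3 = 6.984 × 10^-4 mol
M = m / n = 0.1382 g / 6.984 × 10^-4 mol = 197.9 g/mol

197.9 g/mol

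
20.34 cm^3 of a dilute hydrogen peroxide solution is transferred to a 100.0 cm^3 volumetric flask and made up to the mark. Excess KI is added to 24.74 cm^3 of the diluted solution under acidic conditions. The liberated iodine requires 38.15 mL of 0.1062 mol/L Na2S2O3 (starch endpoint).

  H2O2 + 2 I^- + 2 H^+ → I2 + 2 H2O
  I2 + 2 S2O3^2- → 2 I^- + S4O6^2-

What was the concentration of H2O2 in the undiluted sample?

n(S2O3^2-) = 0.03815 × 0.1062 = 4.052 × 10^-3 mol
n(I2) = n(S2O3^2-)/2 = 2.026 × 10^-3 mol
n(H2O2) in the aliquot = 2.026 × 10^-3 mol (1:1 ratio)
[H2O2]_dilute = 2.026 × 10^-3 / 0.02474 = 0.08188 mol/L
[H2O2]_original = 0.08188 × 100.0/20.34 = 0.4026 mol/L

0.4026 mol/L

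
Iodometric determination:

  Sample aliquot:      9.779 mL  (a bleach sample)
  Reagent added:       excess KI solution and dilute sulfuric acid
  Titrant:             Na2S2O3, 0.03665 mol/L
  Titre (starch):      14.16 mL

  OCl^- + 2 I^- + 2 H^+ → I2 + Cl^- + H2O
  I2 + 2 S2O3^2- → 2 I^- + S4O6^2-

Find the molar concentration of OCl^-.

n(S2O3^2-) = 0.01416 × 0.03665 = 5.190 × 10^-4 mol
n(I2) = n(S2O3^2-)/2 = 2.595 × 10^-4 mol
n(OCl^-) in the aliquot = 2.595 × 10^-4 mol (1:1 ratio)
[OCl^-] = 2.595 × 10^-4 / 0.009779 = 0.02653 mol/L

0.02653 mol/L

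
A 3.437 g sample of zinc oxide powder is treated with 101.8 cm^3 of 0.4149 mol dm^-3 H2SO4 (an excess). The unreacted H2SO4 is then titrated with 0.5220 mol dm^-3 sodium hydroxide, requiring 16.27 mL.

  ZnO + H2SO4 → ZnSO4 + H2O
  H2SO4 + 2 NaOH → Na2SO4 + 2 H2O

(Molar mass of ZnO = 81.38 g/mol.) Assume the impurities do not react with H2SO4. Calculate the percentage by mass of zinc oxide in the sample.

n(H2SO4) added = 0.1018 × 0.4149 = 0.04224 mol
n(NaOH) used in back-titration = 0.01627 × 0.5220 = 8.493 × 10^-3 mol
From the 1:2 ratio, n(H2SO4) left over = 1/2 × 8.493 × 10^-3 = 4.246 × 10^-3 mol
n(H2SO4) consumed by analyte = 0.04224 − 4.246 × 10^-3 = 0.03799 mol
n(ZnO) = 0.03799 mol (1:1 ratio)
mass of ZnO = 0.03799 × 81.38 = 3.092 g
% ZnO = 3.092 / 3.437 × 100 = 89.95 %

89.95 %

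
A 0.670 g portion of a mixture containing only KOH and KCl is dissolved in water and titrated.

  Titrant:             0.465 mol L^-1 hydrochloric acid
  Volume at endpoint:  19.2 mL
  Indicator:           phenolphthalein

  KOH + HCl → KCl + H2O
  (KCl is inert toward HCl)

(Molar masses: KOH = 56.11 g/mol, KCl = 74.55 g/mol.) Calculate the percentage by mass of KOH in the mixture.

n(HCl) = 0.0192 × 0.465 = 8.93 × 10^-3 mol
Let x = n(KOH), y = n(KCl).
Titrant: 1x = 8.93 × 10^-3;  mass: 56.11x + 74.55y = 0.670
Solving, x = 8.93 × 10^-3 mol, y = 2.27 × 10^-3 mol
mass of KOH = 8.93 × 10^-3 × 56.11 = 0.501 g
% KOH = 0.501 / 0.670 × 100 = 74.8 %

74.8 %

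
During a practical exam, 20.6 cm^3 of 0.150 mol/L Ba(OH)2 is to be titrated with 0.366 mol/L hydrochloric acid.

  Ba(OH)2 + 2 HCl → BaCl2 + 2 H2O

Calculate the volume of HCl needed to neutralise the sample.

n(Ba(OH)2) = 0.0206 L × 0.150 mol/L = 3.09 × 10^-3 mol
From the 2:1 stoichiometry, n(HCl) = 2/1 × 3.09 × 10^-3 = 6.18 × 10^-3 mol
V(HCl) = 6.18 × 10^-3 mol / 0.366 mol/L = 0.0169 L = 16.9 mL

16.9 mL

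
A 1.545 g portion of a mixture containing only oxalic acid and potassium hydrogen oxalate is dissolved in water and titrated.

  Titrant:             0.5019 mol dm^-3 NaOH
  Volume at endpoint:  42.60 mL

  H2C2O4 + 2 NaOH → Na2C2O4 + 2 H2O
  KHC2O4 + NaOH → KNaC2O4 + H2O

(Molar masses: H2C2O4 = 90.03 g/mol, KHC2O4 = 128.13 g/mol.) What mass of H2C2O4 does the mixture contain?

n(NaOH) = 0.04260 × 0.5019 = 0.02138 mol
Let x = n(H2C2O4), y = n(KHC2O4).
Titrant: 2x + 1y = 0.02138;  mass: 90.03x + 128.13y = 1.545
Solving, x = 7.186 × 10^-3 mol, y = 7.009 × 10^-3 mol
mass of H2C2O4 = 7.186 × 10^-3 × 90.03 = 0.6470 g

0.6470 g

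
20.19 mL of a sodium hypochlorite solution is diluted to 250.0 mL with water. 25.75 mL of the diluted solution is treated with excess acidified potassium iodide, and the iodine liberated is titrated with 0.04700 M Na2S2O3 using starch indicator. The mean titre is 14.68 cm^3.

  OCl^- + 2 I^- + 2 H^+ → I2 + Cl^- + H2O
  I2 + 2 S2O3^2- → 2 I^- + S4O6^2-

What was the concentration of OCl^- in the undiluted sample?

0.1659 M

n(S2O3^2-) = 0.01468 × 0.04700 = 6.900 × 10^-4 mol
n(I2) = n(S2O3^2-)/2 = 3.450 × 10^-4 mol
n(OCl^-) in the aliquot = 3.450 × 10^-4 mol (1:1 ratio)
[OCl^-]_dilute = 3.450 × 10^-4 / 0.02575 = 0.01340 mol/L
[OCl^-]_original = 0.01340 × 250.0/20.19 = 0.1659 mol/L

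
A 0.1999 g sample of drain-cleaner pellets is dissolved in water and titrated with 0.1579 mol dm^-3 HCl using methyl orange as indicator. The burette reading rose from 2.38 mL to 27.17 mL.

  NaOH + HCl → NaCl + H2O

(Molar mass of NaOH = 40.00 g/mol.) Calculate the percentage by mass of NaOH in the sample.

n(HCl) = 0.02479 L × 0.1579 mol/L = 3.914 × 10^-3 mol
n(NaOH) = 3.914 × 10^-3 mol (1:1 ratio)
mass of NaOH = 3.914 × 10^-3 × 40.00 g/mol = 0.1566 g
% NaOH = 0.1566 / 0.1999 × 100 = 78.33 %

78.33 %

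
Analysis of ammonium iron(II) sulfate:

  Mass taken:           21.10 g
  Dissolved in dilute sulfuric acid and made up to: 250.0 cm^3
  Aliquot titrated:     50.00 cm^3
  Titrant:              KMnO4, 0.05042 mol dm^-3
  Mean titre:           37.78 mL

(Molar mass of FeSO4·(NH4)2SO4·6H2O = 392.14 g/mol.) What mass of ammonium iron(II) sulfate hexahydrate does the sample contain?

MnO4^- + 5 Fe^2+ + 8 H^+ → Mn^2+ + 5 Fe^3+ + 4 H2O
n(KMnO4) per titration = 0.03778 × 0.05042 = 1.905 × 10^-3 mol
From the 5:1 ratio, n(FeSO4·(NH4)2SO4·6H2O) in each aliquot = 5/1 × 1.905 × 10^-3 = 9.524 × 10^-3 mol
n(FeSO4·(NH4)2SO4·6H2O) in the whole flask = 9.524 × 10^-3 × 250.0/50.00 = 0.04762 mol
mass of FeSO4·(NH4)2SO4·6H2O = 0.04762 × 392.14 = 18.67 g

18.67 g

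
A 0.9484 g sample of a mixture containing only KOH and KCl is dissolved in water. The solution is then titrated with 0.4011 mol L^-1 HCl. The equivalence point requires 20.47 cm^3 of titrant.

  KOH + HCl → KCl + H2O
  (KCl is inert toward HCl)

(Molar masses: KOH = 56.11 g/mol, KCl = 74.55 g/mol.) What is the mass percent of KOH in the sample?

48.58 %

n(HCl) = 0.02047 × 0.4011 = 8.211 × 10^-3 mol
Let x = n(KOH), y = n(KCl).
Titrant: 1x = 8.211 × 10^-3;  mass: 56.11x + 74.55y = 0.9484
Solving, x = 8.211 × 10^-3 mol, y = 6.542 × 10^-3 mol
mass of KOH = 8.211 × 10^-3 × 56.11 = 0.4607 g
% KOH = 0.4607 / 0.9484 × 100 = 48.58 %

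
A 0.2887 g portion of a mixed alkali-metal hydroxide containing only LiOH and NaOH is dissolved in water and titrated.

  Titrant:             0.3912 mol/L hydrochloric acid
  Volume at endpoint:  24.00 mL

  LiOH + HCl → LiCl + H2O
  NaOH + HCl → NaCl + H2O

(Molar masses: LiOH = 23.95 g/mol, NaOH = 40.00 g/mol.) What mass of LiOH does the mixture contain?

n(HCl) = 0.02400 × 0.3912 = 9.389 × 10^-3 mol
Let x = n(LiOH), y = n(NaOH).
Titrant: 1x + 1y = 9.389 × 10^-3;  mass: 23.95x + 40.00y = 0.2887
Solving, x = 5.411 × 10^-3 mol, y = 3.977 × 10^-3 mol
mass of LiOH = 5.411 × 10^-3 × 23.95 = 0.1296 g

0.1296 g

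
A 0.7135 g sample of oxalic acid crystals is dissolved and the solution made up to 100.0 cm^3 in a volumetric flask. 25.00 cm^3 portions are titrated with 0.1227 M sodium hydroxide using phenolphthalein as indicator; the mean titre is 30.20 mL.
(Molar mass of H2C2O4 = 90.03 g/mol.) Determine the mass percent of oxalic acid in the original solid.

H2C2O4 + 2 NaOH → Na2C2O4 + 2 H2O
n(NaOH) per titration = 0.03020 × 0.1227 = 3.706 × 10^-3 mol
From the 1:2 ratio, n(H2C2O4) in each aliquot = 1/2 × 3.706 × 10^-3 = 1.853 × 10^-3 mol
n(H2C2O4) in the whole flask = 1.853 × 10^-3 × 100.0/25.00 = 7.411 × 10^-3 mol
mass of H2C2O4 = 7.411 × 10^-3 × 90.03 = 0.6672 g
% H2C2O4 = 0.6672 / 0.7135 × 100 = 93.51 %

93.51 %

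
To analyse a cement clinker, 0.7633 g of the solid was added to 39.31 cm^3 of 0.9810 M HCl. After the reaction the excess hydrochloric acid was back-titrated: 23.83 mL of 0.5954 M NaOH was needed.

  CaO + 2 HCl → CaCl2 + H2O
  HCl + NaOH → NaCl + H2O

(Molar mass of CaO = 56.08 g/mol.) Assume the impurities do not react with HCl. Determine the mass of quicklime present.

n(HCl) added = 0.03931 × 0.9810 = 0.03856 mol
n(NaOH) used in back-titration = 0.02383 × 0.5954 = 0.01419 mol
n(HCl) left over = 0.01419 mol (1:1 ratio)
n(HCl) consumed by analyte = 0.03856 − 0.01419 = 0.02437 mol
From the 1:2 ratio, n(CaO) = 1/2 × 0.02437 = 0.01219 mol
mass of CaO = 0.01219 × 56.08 = 0.6835 g

0.6835 g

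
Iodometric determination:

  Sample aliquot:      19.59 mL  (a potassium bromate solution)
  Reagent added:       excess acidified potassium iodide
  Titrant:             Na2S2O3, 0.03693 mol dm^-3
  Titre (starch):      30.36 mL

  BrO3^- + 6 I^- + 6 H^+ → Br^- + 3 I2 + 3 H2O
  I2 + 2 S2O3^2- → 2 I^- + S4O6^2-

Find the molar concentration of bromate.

n(S2O3^2-) = 0.03036 × 0.03693 = 1.121 × 10^-3 mol
n(I2) = n(S2O3^2-)/2 = 5.606 × 10^-4 mol
From the 1:3 ratio, n(BrO3^-) in the aliquot = 1/3 × 5.606 × 10^-4 = 1.869 × 10^-4 mol
[BrO3^-] = 1.869 × 10^-4 / 0.01959 = 0.009539 mol/L

0.009539 mol/L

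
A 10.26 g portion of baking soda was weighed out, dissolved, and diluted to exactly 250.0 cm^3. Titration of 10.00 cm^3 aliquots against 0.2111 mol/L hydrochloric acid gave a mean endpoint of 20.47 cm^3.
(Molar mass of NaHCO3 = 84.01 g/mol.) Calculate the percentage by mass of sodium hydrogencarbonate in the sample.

NaHCO3 + HCl → NaCl + H2O + CO2
n(HCl) per titration = 0.02047 × 0.2111 = 4.321 × 10^-3 mol
n(NaHCO3) in each aliquot = 4.321 × 10^-3 mol (1:1 ratio)
n(NaHCO3) in the whole flask = 4.321 × 10^-3 × 250.0/10.00 = 0.1080 mol
mass of NaHCO3 = 0.1080 × 84.01 = 9.076 g
% NaHCO3 = 9.076 / 10.26 × 100 = 88.46 %

88.46 %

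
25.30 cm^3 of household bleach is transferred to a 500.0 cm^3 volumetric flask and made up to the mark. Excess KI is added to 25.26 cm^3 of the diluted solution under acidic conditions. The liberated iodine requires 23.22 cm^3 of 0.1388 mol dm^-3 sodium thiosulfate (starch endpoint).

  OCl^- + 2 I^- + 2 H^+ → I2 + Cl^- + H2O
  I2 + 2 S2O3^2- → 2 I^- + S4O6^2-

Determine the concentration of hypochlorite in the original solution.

n(S2O3^2-) = 0.02322 × 0.1388 = 3.223 × 10^-3 mol
n(I2) = n(S2O3^2-)/2 = 1.611 × 10^-3 mol
n(OCl^-) in the aliquot = 1.611 × 10^-3 mol (1:1 ratio)
[OCl^-]_dilute = 1.611 × 10^-3 / 0.02526 = 0.06380 mol/L
[OCl^-]_original = 0.06380 × 500.0/25.30 = 1.261 mol/L

1.261 mol/L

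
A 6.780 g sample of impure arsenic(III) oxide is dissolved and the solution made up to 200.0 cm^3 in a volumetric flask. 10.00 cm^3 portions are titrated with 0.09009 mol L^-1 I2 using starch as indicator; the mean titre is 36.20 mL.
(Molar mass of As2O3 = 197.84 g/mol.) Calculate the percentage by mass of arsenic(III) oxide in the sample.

95.16 %

As2O3 + 2 I2 + 2 H2O → As2O5 + 4 HI
n(I2) per titration = 0.03620 × 0.09009 = 3.261 × 10^-3 mol
From the 1:2 ratio, n(As2O3) in each aliquot = 1/2 × 3.261 × 10^-3 = 1.631 × 10^-3 mol
n(As2O3) in the whole flask = 1.631 × 10^-3 × 200.0/10.00 = 0.03261 mol
mass of As2O3 = 0.03261 × 197.84 = 6.452 g
% As2O3 = 6.452 / 6.780 × 100 = 95.16 %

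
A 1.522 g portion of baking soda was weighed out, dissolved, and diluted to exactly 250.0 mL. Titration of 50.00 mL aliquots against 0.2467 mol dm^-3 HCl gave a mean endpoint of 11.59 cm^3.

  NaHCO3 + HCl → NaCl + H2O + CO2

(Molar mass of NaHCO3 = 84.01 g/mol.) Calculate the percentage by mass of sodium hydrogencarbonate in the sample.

n(HCl) per titration = 0.01159 × 0.2467 = 2.859 × 10^-3 mol
n(NaHCO3) in each aliquot = 2.859 × 10^-3 mol (1:1 ratio)
n(NaHCO3) in the whole flask = 2.859 × 10^-3 × 250.0/50.00 = 0.01430 mol
mass of NaHCO3 = 0.01430 × 84.01 = 1.201 g
% NaHCO3 = 1.201 / 1.522 × 100 = 78.91 %

78.91 %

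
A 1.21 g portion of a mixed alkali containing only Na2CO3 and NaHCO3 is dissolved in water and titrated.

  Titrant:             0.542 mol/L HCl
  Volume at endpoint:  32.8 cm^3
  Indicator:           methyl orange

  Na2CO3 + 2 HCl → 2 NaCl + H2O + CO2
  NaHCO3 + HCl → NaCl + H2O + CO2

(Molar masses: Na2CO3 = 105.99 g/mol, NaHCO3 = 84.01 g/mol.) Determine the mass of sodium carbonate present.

0.484 g

n(HCl) = 0.0328 × 0.542 = 0.0178 mol
Let x = n(Na2CO3), y = n(NaHCO3).
Titrant: 2x + 1y = 0.0178;  mass: 105.99x + 84.01y = 1.21
Solving, x = 4.57 × 10^-3 mol, y = 8.64 × 10^-3 mol
mass of Na2CO3 = 4.57 × 10^-3 × 105.99 = 0.484 g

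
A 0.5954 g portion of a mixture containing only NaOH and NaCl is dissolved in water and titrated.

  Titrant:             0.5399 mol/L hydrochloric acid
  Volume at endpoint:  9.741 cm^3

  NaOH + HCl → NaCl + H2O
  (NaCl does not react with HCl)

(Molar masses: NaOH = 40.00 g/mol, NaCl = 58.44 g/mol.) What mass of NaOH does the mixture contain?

0.2104 g

n(HCl) = 0.009741 × 0.5399 = 5.259 × 10^-3 mol
Let x = n(NaOH), y = n(NaCl).
Titrant: 1x = 5.259 × 10^-3;  mass: 40.00x + 58.44y = 0.5954
Solving, x = 5.259 × 10^-3 mol, y = 6.589 × 10^-3 mol
mass of NaOH = 5.259 × 10^-3 × 40.00 = 0.2104 g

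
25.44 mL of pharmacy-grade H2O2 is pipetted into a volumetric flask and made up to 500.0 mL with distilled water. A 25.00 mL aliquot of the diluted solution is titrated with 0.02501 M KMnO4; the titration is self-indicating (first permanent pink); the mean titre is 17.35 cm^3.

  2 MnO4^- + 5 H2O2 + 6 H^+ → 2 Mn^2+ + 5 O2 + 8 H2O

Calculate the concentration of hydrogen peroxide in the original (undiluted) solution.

n(KMnO4) = 0.01735 × 0.02501 = 4.339 × 10^-4 mol
From the 5:2 ratio, n(H2O2) in the aliquot = 5/2 × 4.339 × 10^-4 = 1.085 × 10^-3 mol
[H2O2]_dilute = 1.085 × 10^-3 / 0.02500 = 0.04339 mol/L
Dilution factor = 500.0 / 25.44 = 19.65
[H2O2]_stock = 0.04339 × 19.65 = 0.8528 mol/L

0.8528 M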